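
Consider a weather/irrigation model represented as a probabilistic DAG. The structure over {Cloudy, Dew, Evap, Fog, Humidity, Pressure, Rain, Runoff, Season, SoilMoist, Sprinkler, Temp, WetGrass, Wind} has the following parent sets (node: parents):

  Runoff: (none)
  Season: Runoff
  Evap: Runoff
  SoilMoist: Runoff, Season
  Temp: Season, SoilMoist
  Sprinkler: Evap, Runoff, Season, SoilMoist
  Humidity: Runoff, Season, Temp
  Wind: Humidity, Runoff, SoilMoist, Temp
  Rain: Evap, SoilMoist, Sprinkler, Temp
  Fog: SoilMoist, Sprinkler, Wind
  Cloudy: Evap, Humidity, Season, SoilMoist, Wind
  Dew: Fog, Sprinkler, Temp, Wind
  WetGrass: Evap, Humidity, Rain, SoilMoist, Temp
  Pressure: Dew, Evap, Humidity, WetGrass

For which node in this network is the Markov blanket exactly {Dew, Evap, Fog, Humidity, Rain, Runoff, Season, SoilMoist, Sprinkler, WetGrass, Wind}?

The target node must have every member of {Dew, Evap, Fog, Humidity, Rain, Runoff, Season, SoilMoist, Sprinkler, WetGrass, Wind} as a parent, child, or co-parent, and no others.
Parents of Temp: Season, SoilMoist; children: Dew, Humidity, Rain, WetGrass, Wind; co-parents: Evap, Fog, Humidity, Rain, Runoff, Season, SoilMoist, Sprinkler, Wind.
These exactly cover the given set, so the node is Temp.

Temp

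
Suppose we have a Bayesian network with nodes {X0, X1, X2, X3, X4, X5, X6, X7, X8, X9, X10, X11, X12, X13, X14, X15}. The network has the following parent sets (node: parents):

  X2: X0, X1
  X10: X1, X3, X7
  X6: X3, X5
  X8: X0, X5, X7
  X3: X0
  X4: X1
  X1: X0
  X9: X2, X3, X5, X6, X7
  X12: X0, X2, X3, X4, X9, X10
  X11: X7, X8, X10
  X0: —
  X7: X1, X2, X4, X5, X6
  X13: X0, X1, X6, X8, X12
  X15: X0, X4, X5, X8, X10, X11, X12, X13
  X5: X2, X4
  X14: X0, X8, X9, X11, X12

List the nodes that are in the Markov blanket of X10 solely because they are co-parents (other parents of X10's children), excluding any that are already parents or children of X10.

{X0, X2, X4, X5, X8, X9, X13}

Children of X10: X11, X12, X15.
  X11: X7, X8
  X12: X0, X2, X3, X4, X9
  X15: X0, X4, X5, X8, X11, X12, X13
Excluding nodes already adjacent to X10 (X1, X3, X7, X11, X12, X15), the co-parent-only contribution is {X0, X2, X4, X5, X8, X9, X13}.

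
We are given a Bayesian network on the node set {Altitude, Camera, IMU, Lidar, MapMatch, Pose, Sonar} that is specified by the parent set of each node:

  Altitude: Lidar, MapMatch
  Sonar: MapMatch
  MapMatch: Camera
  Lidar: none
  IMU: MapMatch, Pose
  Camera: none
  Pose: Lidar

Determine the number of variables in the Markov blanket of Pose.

Pa(Pose) = {Lidar}.
Pose has child IMU.
Co-parents of Pose (other parents of its children):
  IMU's other parent is MapMatch.
MB(Pose) = {IMU, Lidar, MapMatch}, which has 3 nodes.

3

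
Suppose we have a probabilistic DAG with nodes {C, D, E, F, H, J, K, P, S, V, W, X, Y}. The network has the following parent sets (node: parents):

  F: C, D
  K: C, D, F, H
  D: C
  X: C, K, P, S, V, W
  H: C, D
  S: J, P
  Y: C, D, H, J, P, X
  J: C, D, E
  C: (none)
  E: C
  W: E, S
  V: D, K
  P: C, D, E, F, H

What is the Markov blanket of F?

Recall MB(v) = parents ∪ children ∪ spouses, where spouses are the other parents of v's children.
Parents of F: C, D.
F has children K, P.
Other parents of F's children:
  K: C, D, H
  P: C, D, E, H
Taking the union gives {C, D, E, H, K, P}.

{C, D, E, H, K, P}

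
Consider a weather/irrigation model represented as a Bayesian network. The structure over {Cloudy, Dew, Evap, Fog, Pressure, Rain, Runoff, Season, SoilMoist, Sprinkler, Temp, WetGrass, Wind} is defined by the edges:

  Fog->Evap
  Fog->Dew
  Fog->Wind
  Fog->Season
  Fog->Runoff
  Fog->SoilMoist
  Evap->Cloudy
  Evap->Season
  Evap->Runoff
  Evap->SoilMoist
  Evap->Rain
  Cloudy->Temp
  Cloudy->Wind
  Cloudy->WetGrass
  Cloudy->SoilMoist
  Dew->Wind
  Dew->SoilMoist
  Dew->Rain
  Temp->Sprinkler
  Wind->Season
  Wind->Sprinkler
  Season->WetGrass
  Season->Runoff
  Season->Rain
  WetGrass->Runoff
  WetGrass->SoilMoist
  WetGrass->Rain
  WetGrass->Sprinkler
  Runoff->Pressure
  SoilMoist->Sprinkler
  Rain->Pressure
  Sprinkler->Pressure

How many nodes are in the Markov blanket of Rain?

The Markov blanket of a node is its parents, its children, and the other parents of its children.
Children of Rain: Pressure.
Pa(Rain) = {Dew, Evap, Season, WetGrass}.
Other parents of Rain's children:
  Pressure's other parents are Runoff, Sprinkler.
MB(Rain) = {Dew, Evap, Pressure, Runoff, Season, Sprinkler, WetGrass}, which has 7 nodes.

7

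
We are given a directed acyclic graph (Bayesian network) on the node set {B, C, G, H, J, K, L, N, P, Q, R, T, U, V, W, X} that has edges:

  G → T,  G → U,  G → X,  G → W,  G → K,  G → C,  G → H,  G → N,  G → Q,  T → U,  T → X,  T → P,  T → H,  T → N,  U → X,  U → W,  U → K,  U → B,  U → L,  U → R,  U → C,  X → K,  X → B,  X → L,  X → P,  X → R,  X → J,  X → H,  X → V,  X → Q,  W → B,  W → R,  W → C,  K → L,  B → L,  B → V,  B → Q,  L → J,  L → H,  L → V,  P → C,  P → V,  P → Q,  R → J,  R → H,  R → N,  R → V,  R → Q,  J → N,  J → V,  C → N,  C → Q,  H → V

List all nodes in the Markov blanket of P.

Parents of P: T, X.
Children of P: C, Q, V.
Co-parents of P (other parents of its children):
  parents(C) \ {P} = {G, U, W}.
  V also has parents B, H, J, L, R, X.
  Q's other parents are B, C, G, R, X.
MB(P) = {B, C, G, H, J, L, Q, R, T, U, V, W, X}.

{B, C, G, H, J, L, Q, R, T, U, V, W, X}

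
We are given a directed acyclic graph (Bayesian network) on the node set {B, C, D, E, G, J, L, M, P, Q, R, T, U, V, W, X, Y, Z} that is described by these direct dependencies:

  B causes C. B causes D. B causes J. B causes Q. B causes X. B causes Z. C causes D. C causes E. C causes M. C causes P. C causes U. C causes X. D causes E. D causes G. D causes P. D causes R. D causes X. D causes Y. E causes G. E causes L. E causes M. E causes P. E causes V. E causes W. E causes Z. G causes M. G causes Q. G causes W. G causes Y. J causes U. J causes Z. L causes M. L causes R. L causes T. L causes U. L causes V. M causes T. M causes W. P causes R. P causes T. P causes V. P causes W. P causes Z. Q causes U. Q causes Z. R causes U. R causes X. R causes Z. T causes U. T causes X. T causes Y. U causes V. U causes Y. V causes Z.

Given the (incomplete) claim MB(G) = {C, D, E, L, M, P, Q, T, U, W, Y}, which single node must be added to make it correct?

B

A node's Markov blanket = Pa ∪ Ch ∪ (parents of Ch other than the node itself).
G's parents: D, E.
Children of G: M, Q, W, Y.
Co-parents of G (other parents of its children):
  M also has parents C, E, L.
  parents(Q) \ {G} = {B}.
  W's other parents are E, M, P.
  parents(Y) \ {G} = {D, T, U}.
MB(G) = {B, C, D, E, L, M, P, Q, T, U, W, Y}.
Comparing with the claimed set, B is missing.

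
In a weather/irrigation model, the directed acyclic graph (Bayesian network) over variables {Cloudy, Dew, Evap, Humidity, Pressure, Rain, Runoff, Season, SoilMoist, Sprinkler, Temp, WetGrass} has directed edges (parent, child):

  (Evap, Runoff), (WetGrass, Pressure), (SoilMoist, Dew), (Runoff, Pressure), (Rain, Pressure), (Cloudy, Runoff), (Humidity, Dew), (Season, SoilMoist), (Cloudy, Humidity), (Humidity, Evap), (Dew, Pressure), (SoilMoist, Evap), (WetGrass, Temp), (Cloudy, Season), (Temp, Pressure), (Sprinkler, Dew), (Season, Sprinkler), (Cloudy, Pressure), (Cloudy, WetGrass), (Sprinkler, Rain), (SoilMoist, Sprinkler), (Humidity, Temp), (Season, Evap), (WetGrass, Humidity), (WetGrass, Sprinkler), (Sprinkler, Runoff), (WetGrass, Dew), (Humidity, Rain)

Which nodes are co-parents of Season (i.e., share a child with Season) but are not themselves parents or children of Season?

{Humidity, WetGrass}

Children of Season: Evap, SoilMoist, Sprinkler.
  SoilMoist has no other parent.
  Sprinkler also has parents SoilMoist, WetGrass.
  Evap's other parents are Humidity, SoilMoist.
Excluding nodes already adjacent to Season (Cloudy, Evap, SoilMoist, Sprinkler), the co-parent-only contribution is {Humidity, WetGrass}.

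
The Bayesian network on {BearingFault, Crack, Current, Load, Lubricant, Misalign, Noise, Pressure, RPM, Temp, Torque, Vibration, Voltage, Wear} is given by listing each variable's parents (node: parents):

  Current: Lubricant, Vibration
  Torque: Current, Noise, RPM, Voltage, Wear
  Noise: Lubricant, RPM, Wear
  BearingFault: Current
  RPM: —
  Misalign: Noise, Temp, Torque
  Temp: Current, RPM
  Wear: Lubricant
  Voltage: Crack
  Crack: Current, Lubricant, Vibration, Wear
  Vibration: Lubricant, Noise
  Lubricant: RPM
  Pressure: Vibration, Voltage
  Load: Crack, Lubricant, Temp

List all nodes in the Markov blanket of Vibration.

The Markov blanket of a node is its parents, its children, and the other parents of its children.
Pa(Vibration) = {Lubricant, Noise}.
Vibration's children: Crack, Current, Pressure.
Co-parents of Vibration (other parents of its children):
  parents(Current) \ {Vibration} = {Lubricant}.
  Crack also has parents Current, Lubricant, Wear.
  Pressure's other parent is Voltage.
Union: {Lubricant, Noise} ∪ {Crack, Current, Pressure} ∪ {Current, Lubricant, Voltage, Wear} = {Crack, Current, Lubricant, Noise, Pressure, Voltage, Wear}.

{Crack, Current, Lubricant, Noise, Pressure, Voltage, Wear}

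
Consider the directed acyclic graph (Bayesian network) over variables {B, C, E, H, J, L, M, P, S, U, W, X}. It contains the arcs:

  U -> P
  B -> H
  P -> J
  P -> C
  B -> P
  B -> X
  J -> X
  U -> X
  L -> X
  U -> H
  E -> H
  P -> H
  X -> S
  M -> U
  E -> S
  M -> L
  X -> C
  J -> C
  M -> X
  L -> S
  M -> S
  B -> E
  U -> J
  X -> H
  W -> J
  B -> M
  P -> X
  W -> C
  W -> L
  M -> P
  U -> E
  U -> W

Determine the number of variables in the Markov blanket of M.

9

M has parent B.
Children of M: L, P, S, U, X.
For each child, the remaining parents (spouses of M):
  U: no additional parents.
  parents(P) \ {M} = {B, U}.
  L's other parent is W.
  parents(X) \ {M} = {B, J, L, P, U}.
  S also has parents E, L, X.
MB(M) = {B, E, J, L, P, S, U, W, X}, which has 9 nodes.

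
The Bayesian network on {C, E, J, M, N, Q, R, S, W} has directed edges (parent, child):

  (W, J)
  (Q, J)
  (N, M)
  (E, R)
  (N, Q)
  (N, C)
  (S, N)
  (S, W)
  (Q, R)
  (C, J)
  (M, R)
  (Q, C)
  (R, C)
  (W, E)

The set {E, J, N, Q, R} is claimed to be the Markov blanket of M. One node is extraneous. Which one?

J

M's parents: N.
Ch(M) = {R}.
Co-parents of M (other parents of its children):
  R's other parents are E, Q.
MB(M) = {E, N, Q, R}.
J is neither a parent, child, nor co-parent of M, so it does not belong.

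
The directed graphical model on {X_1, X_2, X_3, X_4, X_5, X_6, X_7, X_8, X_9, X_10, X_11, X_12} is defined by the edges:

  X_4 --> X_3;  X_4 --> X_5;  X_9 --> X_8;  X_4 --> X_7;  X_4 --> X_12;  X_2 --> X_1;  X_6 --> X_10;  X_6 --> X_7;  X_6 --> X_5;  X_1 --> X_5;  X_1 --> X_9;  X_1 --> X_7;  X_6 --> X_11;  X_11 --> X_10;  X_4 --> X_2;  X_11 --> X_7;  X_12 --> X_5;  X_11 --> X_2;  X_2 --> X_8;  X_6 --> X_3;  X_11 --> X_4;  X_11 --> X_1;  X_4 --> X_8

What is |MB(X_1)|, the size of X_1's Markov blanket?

The Markov blanket of a node is its parents, its children, and the other parents of its children.
X_1 has parents X_2, X_11.
X_1's children: X_5, X_7, X_9.
For each child, the remaining parents (spouses of X_1):
  X_7's other parents are X_4, X_6, X_11.
  X_9: no additional parents.
  X_5 also has parents X_4, X_6, X_12.
MB(X_1) = {X_2, X_4, X_5, X_6, X_7, X_9, X_11, X_12}, which has 8 nodes.

8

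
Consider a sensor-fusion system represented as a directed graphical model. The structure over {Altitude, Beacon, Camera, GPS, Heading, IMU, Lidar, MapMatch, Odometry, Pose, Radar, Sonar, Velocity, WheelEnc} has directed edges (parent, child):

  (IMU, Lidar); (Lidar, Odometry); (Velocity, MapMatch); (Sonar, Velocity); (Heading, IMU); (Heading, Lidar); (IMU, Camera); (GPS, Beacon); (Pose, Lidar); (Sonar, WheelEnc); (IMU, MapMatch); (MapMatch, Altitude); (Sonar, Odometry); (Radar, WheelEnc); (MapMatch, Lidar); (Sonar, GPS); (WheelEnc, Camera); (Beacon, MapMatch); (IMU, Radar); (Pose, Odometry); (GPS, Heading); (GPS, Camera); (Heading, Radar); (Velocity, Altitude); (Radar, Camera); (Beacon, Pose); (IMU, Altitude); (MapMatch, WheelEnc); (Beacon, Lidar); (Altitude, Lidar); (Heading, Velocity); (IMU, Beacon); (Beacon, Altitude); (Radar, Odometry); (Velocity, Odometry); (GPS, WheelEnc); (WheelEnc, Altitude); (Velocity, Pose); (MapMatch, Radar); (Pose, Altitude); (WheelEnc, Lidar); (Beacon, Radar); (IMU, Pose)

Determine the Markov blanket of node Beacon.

{Altitude, GPS, Heading, IMU, Lidar, MapMatch, Pose, Radar, Velocity, WheelEnc}

The Markov blanket of a node is its parents, its children, and the other parents of its children.
Parents of Beacon: GPS, IMU.
Beacon has children Altitude, Lidar, MapMatch, Pose, Radar.
Co-parents of Beacon (other parents of its children):
  Pose's other parents are IMU, Velocity.
  parents(MapMatch) \ {Beacon} = {IMU, Velocity}.
  Radar also has parents Heading, IMU, MapMatch.
  parents(Altitude) \ {Beacon} = {IMU, MapMatch, Pose, Velocity, WheelEnc}.
  Lidar's other parents are Altitude, Heading, IMU, MapMatch, Pose, WheelEnc.
So the Markov blanket of Beacon is {Altitude, GPS, Heading, IMU, Lidar, MapMatch, Pose, Radar, Velocity, WheelEnc}.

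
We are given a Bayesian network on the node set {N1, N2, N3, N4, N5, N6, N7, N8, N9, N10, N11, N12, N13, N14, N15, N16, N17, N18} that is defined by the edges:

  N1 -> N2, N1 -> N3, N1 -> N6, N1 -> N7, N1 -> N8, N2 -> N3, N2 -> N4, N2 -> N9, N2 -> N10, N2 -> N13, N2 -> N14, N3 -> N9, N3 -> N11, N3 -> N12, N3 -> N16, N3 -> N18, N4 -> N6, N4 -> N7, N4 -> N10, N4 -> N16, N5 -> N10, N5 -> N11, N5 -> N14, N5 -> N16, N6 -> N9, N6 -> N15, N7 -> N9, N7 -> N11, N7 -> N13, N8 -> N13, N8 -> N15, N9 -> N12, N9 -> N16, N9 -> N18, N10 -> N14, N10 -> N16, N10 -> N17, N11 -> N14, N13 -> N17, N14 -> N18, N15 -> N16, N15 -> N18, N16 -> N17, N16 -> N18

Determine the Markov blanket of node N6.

{N1, N2, N3, N4, N7, N8, N9, N15}

Recall MB(v) = parents ∪ children ∪ spouses, where spouses are the other parents of v's children.
N6's parents: N1, N4.
N6 has children N9, N15.
Other parents of N6's children:
  N9's other parents are N2, N3, N7.
  N15 also has parent N8.
So the Markov blanket of N6 is {N1, N2, N3, N4, N7, N8, N9, N15}.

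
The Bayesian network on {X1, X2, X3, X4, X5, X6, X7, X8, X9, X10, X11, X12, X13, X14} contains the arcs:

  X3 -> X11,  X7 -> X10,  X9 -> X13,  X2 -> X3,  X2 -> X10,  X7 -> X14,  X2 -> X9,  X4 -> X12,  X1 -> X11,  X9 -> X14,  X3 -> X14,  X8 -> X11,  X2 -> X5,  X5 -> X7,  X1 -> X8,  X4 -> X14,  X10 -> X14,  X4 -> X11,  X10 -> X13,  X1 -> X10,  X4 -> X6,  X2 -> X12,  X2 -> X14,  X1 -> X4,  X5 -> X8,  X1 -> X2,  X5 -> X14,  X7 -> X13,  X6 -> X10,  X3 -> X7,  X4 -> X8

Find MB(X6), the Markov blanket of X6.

X6's parents: X4.
Ch(X6) = {X10}.
Co-parents of X6 (other parents of its children):
  X10 also has parents X1, X2, X7.
Union: {X4} ∪ {X10} ∪ {X1, X2, X7} = {X1, X2, X4, X7, X10}.

{X1, X2, X4, X7, X10}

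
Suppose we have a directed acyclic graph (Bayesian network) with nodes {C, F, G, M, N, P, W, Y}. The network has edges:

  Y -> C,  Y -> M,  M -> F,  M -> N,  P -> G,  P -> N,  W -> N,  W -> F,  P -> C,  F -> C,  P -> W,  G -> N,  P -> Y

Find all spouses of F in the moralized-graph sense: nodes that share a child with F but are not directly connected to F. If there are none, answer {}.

Children of F: C.
  parents(C) \ {F} = {P, Y}.
Excluding nodes already adjacent to F (C, M, W), the co-parent-only contribution is {P, Y}.

{P, Y}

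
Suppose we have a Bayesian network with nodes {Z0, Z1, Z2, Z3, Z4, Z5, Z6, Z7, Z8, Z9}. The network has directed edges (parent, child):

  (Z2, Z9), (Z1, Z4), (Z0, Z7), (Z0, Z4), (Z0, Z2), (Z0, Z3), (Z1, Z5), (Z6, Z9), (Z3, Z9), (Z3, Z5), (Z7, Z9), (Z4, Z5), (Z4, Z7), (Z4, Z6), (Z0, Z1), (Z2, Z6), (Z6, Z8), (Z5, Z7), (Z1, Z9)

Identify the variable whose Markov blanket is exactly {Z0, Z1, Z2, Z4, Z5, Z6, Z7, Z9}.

The target node must have every member of {Z0, Z1, Z2, Z4, Z5, Z6, Z7, Z9} as a parent, child, or co-parent, and no others.
Parents of Z3: Z0; children: Z5, Z9; co-parents: Z1, Z2, Z4, Z6, Z7.
These exactly cover the given set, so the node is Z3.

Z3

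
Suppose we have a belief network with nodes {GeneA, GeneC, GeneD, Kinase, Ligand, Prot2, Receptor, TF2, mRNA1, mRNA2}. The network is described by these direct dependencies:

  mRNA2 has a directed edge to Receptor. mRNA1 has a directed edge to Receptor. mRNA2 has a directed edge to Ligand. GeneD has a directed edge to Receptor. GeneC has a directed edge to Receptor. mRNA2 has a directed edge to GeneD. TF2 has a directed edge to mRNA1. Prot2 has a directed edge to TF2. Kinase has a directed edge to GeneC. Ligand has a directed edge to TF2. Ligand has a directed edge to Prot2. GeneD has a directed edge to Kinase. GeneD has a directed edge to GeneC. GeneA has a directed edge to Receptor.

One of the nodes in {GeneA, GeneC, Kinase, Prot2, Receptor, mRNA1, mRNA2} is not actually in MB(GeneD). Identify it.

Prot2

Parents of GeneD: mRNA2.
Children of GeneD: GeneC, Kinase, Receptor.
For each child, the remaining parents (spouses of GeneD):
  Kinase: no additional parents.
  GeneC's other parent is Kinase.
  Receptor's other parents are GeneA, GeneC, mRNA1, mRNA2.
MB(GeneD) = {GeneA, GeneC, Kinase, Receptor, mRNA1, mRNA2}.
Prot2 is neither a parent, child, nor co-parent of GeneD, so it does not belong.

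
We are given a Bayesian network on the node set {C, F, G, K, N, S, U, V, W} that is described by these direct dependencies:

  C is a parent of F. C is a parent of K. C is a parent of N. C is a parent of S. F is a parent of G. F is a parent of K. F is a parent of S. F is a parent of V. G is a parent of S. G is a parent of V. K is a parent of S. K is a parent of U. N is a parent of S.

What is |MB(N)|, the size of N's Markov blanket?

5

Recall MB(v) = parents ∪ children ∪ spouses, where spouses are the other parents of v's children.
Children of N: S.
Pa(N) = {C}.
Co-parents of N (other parents of its children):
  S: C, F, G, K
MB(N) = {C, F, G, K, S}, which has 5 nodes.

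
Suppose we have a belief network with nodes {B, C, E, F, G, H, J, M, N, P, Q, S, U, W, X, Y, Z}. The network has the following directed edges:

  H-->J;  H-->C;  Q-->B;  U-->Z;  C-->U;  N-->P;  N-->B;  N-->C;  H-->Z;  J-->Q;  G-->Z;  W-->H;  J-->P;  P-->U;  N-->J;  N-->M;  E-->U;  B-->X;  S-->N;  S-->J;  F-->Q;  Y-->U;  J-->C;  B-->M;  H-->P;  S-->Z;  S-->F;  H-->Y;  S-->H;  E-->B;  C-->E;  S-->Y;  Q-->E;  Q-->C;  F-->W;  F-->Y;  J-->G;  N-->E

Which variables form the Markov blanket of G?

G's parents: J.
Ch(G) = {Z}.
Parents of each child, excluding G:
  parents(Z) \ {G} = {H, S, U}.
So the Markov blanket of G is {H, J, S, U, Z}.

{H, J, S, U, Z}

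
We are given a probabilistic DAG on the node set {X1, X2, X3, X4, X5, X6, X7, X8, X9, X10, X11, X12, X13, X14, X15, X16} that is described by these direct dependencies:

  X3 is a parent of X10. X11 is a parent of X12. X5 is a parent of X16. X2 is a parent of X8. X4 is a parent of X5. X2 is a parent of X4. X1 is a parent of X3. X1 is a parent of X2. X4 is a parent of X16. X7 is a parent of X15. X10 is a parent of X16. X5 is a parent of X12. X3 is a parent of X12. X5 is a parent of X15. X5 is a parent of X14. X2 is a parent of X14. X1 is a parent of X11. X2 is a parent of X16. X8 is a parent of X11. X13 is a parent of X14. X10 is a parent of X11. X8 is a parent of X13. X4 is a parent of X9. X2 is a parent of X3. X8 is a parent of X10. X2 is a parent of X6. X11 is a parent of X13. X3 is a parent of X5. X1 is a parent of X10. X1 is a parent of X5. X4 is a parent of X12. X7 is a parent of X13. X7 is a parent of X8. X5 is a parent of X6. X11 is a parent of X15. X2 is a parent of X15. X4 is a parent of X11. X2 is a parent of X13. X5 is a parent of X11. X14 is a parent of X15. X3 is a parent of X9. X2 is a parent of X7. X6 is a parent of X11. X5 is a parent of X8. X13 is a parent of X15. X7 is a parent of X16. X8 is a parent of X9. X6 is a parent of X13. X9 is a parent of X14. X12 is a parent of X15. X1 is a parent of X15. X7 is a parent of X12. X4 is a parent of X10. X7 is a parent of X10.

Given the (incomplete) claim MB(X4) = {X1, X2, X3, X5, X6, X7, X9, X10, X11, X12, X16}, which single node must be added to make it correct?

X8

Children of X4: X5, X9, X10, X11, X12, X16.
X4 has parent X2.
Parents of each child, excluding X4:
  X5: X1, X3
  X9: X3, X8
  X10: X1, X3, X7, X8
  X11: X1, X5, X6, X8, X10
  X12: X3, X5, X7, X11
  X16: X2, X5, X7, X10
MB(X4) = {X1, X2, X3, X5, X6, X7, X8, X9, X10, X11, X12, X16}.
Comparing with the claimed set, X8 is missing.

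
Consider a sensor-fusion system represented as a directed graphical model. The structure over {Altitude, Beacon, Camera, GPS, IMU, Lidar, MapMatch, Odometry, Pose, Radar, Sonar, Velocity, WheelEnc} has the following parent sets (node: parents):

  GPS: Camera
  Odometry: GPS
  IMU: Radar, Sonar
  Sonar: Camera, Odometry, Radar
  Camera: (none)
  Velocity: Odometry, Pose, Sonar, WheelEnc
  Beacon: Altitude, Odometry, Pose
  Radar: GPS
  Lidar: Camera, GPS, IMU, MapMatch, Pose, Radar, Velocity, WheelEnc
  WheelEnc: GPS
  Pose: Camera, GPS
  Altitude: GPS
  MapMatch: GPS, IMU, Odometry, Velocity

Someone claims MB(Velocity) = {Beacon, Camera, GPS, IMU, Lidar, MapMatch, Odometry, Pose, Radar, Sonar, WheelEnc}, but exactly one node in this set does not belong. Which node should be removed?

Velocity's children: Lidar, MapMatch.
Pa(Velocity) = {Odometry, Pose, Sonar, WheelEnc}.
Parents of each child, excluding Velocity:
  parents(MapMatch) \ {Velocity} = {GPS, IMU, Odometry}.
  parents(Lidar) \ {Velocity} = {Camera, GPS, IMU, MapMatch, Pose, Radar, WheelEnc}.
MB(Velocity) = {Camera, GPS, IMU, Lidar, MapMatch, Odometry, Pose, Radar, Sonar, WheelEnc}.
Beacon is neither a parent, child, nor co-parent of Velocity, so it does not belong.

Beacon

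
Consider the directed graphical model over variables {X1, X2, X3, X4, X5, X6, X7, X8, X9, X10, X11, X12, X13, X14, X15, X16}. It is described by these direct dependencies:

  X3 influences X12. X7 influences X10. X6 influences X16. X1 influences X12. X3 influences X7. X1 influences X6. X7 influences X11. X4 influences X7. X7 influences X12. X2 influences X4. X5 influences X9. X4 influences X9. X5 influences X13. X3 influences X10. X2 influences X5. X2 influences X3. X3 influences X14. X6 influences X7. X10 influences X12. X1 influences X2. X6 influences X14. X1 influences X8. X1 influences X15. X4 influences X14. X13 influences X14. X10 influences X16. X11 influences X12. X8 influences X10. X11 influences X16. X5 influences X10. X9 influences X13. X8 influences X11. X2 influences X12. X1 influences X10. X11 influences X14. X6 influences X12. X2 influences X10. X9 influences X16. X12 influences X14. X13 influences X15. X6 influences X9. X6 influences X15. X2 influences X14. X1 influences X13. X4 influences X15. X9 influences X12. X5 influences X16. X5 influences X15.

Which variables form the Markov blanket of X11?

X11's parents: X7, X8.
Ch(X11) = {X12, X14, X16}.
Parents of each child, excluding X11:
  X12: X1, X2, X3, X6, X7, X9, X10
  X14: X2, X3, X4, X6, X12, X13
  X16: X5, X6, X9, X10
Union: {X7, X8} ∪ {X12, X14, X16} ∪ {X1, X2, X3, X4, X5, X6, X7, X9, X10, X12, X13} = {X1, X2, X3, X4, X5, X6, X7, X8, X9, X10, X12, X13, X14, X16}.

{X1, X2, X3, X4, X5, X6, X7, X8, X9, X10, X12, X13, X14, X16}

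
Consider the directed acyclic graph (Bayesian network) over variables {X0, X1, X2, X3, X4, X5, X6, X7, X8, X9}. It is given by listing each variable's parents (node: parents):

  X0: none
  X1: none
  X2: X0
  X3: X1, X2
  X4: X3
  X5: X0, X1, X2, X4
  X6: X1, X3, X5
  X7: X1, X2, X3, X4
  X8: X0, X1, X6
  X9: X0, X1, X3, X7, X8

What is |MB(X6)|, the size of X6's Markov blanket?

5

Ch(X6) = {X8}.
Pa(X6) = {X1, X3, X5}.
Co-parents of X6 (other parents of its children):
  X8 also has parents X0, X1.
MB(X6) = {X0, X1, X3, X5, X8}, which has 5 nodes.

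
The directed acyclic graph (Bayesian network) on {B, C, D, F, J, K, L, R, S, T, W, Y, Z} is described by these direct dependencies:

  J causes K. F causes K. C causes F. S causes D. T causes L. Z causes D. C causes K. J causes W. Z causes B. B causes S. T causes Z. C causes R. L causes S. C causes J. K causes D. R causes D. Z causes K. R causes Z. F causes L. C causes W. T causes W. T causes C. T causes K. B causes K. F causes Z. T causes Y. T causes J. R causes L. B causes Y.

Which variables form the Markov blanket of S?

S has parents B, L.
S has child D.
Other parents of S's children:
  D: K, R, Z
Taking the union gives {B, D, K, L, R, Z}.

{B, D, K, L, R, Z}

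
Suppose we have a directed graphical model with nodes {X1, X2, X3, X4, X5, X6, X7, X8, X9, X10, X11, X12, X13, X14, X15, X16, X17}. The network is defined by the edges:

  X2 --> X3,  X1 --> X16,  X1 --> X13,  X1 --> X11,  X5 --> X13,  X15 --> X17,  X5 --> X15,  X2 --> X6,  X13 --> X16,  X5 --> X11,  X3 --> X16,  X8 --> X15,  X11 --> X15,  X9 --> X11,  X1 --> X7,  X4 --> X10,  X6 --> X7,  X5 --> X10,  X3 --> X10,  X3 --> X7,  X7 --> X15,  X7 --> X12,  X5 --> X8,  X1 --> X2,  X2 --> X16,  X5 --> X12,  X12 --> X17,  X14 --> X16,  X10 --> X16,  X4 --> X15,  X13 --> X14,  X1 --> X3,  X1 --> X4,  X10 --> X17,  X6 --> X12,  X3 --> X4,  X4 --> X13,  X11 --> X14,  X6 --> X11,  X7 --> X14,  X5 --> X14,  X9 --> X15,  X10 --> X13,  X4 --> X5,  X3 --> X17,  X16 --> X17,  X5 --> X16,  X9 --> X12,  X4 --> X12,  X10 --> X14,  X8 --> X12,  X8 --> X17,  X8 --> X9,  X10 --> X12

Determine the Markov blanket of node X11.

The Markov blanket of a node is its parents, its children, and the other parents of its children.
X11's children: X14, X15.
X11 has parents X1, X5, X6, X9.
Parents of each child, excluding X11:
  X14 also has parents X5, X7, X10, X13.
  X15 also has parents X4, X5, X7, X8, X9.
Union: {X1, X5, X6, X9} ∪ {X14, X15} ∪ {X4, X5, X7, X8, X9, X10, X13} = {X1, X4, X5, X6, X7, X8, X9, X10, X13, X14, X15}.

{X1, X4, X5, X6, X7, X8, X9, X10, X13, X14, X15}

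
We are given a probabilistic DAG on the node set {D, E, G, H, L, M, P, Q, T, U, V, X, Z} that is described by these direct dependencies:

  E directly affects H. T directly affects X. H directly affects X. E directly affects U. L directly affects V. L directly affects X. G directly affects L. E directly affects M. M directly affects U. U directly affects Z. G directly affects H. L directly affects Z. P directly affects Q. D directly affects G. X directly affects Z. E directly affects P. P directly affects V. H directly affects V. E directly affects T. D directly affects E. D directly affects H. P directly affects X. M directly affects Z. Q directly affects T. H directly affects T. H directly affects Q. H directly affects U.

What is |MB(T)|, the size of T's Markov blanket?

The Markov blanket of a node is its parents, its children, and the other parents of its children.
Pa(T) = {E, H, Q}.
T has child X.
For each child, the remaining parents (spouses of T):
  X also has parents H, L, P.
MB(T) = {E, H, L, P, Q, X}, which has 6 nodes.

6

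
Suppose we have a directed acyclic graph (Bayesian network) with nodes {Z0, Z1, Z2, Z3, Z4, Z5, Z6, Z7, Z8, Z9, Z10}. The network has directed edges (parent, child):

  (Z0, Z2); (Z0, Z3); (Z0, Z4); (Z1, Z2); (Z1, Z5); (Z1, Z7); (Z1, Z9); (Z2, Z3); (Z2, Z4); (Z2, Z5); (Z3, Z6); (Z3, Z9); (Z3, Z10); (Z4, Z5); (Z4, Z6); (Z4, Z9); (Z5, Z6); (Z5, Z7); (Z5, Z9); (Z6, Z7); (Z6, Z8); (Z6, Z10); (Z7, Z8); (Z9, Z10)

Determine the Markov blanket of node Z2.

{Z0, Z1, Z3, Z4, Z5}

A node's Markov blanket = Pa ∪ Ch ∪ (parents of Ch other than the node itself).
Ch(Z2) = {Z3, Z4, Z5}.
Z2's parents: Z0, Z1.
For each child, the remaining parents (spouses of Z2):
  Z3: Z0
  Z4: Z0
  Z5: Z1, Z4
Taking the union gives {Z0, Z1, Z3, Z4, Z5}.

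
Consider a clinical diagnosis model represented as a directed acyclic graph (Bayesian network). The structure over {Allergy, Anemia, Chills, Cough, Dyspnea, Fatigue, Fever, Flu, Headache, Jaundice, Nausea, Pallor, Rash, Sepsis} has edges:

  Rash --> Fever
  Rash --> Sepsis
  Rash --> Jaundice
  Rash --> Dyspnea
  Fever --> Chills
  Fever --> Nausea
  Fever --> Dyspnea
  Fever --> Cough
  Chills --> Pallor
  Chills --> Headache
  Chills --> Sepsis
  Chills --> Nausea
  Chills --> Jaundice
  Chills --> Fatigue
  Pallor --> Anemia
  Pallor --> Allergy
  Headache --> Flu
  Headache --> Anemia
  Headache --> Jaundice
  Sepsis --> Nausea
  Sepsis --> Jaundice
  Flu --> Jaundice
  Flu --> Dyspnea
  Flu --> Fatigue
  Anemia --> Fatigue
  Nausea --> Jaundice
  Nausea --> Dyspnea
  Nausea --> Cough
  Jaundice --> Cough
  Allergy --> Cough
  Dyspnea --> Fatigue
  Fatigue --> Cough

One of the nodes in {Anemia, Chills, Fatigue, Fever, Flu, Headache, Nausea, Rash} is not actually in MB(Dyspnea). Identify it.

Headache

Dyspnea has parents Fever, Flu, Nausea, Rash.
Children of Dyspnea: Fatigue.
Parents of each child, excluding Dyspnea:
  Fatigue's other parents are Anemia, Chills, Flu.
MB(Dyspnea) = {Anemia, Chills, Fatigue, Fever, Flu, Nausea, Rash}.
Headache is neither a parent, child, nor co-parent of Dyspnea, so it does not belong.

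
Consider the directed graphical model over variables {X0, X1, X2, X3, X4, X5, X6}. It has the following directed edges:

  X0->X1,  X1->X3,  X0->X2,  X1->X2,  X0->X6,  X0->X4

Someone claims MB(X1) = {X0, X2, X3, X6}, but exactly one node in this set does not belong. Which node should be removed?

X6

Recall MB(v) = parents ∪ children ∪ spouses, where spouses are the other parents of v's children.
Children of X1: X2, X3.
X1 has parent X0.
Other parents of X1's children:
  X2's other parent is X0.
  X3: no additional parents.
MB(X1) = {X0, X2, X3}.
X6 is neither a parent, child, nor co-parent of X1, so it does not belong.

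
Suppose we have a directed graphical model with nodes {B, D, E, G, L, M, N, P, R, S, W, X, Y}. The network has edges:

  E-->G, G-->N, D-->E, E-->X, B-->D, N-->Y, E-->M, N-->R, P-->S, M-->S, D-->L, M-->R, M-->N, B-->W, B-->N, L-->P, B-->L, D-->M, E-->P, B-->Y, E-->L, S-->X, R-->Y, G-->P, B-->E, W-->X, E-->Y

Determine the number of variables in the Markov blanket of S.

5

Parents of S: M, P.
Ch(S) = {X}.
Parents of each child, excluding S:
  parents(X) \ {S} = {E, W}.
MB(S) = {E, M, P, W, X}, which has 5 nodes.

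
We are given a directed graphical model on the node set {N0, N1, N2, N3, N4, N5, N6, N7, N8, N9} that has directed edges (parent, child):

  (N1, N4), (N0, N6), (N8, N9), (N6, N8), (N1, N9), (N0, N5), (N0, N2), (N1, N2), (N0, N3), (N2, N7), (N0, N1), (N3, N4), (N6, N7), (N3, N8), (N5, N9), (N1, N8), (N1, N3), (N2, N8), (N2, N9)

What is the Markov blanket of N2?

{N0, N1, N3, N5, N6, N7, N8, N9}

N2 has children N7, N8, N9.
Parents of N2: N0, N1.
Other parents of N2's children:
  parents(N7) \ {N2} = {N6}.
  N8's other parents are N1, N3, N6.
  parents(N9) \ {N2} = {N1, N5, N8}.
MB(N2) = {N0, N1, N3, N5, N6, N7, N8, N9}.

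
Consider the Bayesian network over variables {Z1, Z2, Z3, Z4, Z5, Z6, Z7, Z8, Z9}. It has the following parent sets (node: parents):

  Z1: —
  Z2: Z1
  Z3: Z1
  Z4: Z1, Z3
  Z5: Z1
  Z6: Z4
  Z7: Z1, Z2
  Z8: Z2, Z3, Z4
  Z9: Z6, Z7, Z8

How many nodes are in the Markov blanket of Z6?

4

A node's Markov blanket = Pa ∪ Ch ∪ (parents of Ch other than the node itself).
Z6's parents: Z4.
Children of Z6: Z9.
Parents of each child, excluding Z6:
  Z9: Z7, Z8
MB(Z6) = {Z4, Z7, Z8, Z9}, which has 4 nodes.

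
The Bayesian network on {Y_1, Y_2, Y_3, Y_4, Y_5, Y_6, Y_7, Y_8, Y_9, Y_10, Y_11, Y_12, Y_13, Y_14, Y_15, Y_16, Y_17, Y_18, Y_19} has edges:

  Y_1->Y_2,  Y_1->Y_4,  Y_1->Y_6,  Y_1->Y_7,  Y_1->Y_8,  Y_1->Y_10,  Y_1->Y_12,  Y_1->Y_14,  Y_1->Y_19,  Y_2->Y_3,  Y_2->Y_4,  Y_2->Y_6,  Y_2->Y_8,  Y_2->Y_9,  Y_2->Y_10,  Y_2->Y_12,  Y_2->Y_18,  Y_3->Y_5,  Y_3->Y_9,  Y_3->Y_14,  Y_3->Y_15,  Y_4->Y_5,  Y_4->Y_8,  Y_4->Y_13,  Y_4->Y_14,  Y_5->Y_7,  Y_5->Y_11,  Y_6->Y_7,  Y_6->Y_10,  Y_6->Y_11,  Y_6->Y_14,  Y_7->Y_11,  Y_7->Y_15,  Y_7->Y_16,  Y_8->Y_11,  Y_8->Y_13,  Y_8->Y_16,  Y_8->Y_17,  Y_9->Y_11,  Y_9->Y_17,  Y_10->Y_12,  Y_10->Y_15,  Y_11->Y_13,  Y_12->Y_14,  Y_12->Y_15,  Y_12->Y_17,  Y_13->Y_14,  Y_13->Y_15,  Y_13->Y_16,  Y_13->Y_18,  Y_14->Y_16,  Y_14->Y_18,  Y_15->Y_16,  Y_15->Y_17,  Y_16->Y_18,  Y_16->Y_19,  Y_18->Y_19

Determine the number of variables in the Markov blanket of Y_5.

8

By definition, MB(Y_5) is built from Y_5's parents, Y_5's children, and the co-parents of Y_5.
Pa(Y_5) = {Y_3, Y_4}.
Y_5's children: Y_7, Y_11.
Co-parents of Y_5 (other parents of its children):
  Y_7's other parents are Y_1, Y_6.
  Y_11's other parents are Y_6, Y_7, Y_8, Y_9.
MB(Y_5) = {Y_1, Y_3, Y_4, Y_6, Y_7, Y_8, Y_9, Y_11}, which has 8 nodes.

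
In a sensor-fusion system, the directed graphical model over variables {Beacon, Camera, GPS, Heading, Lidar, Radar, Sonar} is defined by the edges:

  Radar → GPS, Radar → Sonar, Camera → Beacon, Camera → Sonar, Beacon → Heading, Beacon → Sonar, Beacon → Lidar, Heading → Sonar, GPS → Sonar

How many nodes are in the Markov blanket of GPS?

Pa(GPS) = {Radar}.
GPS has child Sonar.
Co-parents of GPS (other parents of its children):
  parents(Sonar) \ {GPS} = {Beacon, Camera, Heading, Radar}.
MB(GPS) = {Beacon, Camera, Heading, Radar, Sonar}, which has 5 nodes.

5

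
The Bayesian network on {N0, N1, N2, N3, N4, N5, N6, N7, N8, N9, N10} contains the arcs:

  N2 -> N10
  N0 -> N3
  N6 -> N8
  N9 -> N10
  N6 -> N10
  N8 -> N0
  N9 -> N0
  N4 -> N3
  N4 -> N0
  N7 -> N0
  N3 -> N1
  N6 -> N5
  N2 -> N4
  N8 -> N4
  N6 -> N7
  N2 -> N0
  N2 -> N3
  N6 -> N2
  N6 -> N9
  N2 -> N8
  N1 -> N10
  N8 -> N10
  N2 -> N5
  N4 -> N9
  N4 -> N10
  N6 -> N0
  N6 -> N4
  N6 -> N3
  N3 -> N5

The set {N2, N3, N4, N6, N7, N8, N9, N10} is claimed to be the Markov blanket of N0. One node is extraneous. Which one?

Parents of N0: N2, N4, N6, N7, N8, N9.
Children of N0: N3.
For each child, the remaining parents (spouses of N0):
  parents(N3) \ {N0} = {N2, N4, N6}.
MB(N0) = {N2, N3, N4, N6, N7, N8, N9}.
N10 is neither a parent, child, nor co-parent of N0, so it does not belong.

N10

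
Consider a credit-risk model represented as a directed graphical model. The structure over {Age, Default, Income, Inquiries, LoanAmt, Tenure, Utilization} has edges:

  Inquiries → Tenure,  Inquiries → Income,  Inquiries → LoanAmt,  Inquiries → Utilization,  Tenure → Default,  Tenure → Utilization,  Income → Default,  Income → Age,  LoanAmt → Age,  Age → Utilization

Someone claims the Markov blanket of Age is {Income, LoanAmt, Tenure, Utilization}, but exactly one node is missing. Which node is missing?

The Markov blanket of a node is its parents, its children, and the other parents of its children.
Pa(Age) = {Income, LoanAmt}.
Age has child Utilization.
Other parents of Age's children:
  Utilization: Inquiries, Tenure
MB(Age) = {Income, Inquiries, LoanAmt, Tenure, Utilization}.
Comparing with the claimed set, Inquiries is missing.

Inquiries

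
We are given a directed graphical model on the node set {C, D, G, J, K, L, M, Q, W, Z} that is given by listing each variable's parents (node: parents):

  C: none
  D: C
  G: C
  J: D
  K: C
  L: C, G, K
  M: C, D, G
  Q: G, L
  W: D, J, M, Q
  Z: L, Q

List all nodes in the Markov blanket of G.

G has parent C.
G's children: L, M, Q.
Parents of each child, excluding G:
  L's other parents are C, K.
  M's other parents are C, D.
  Q also has parent L.
MB(G) = {C, D, K, L, M, Q}.

{C, D, K, L, M, Q}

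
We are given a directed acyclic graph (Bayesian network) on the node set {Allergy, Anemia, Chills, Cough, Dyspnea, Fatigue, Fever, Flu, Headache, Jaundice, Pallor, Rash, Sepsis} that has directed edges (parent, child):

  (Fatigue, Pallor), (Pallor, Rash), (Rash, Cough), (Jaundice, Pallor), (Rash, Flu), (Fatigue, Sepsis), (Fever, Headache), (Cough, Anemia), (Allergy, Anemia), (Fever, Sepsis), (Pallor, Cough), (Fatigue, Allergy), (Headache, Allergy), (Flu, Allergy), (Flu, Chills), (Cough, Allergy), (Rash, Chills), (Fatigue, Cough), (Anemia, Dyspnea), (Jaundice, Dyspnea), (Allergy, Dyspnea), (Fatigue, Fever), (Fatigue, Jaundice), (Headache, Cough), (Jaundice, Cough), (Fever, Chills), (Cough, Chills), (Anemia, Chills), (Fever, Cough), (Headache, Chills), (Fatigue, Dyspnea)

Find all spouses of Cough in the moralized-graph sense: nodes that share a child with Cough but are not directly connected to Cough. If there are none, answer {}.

Children of Cough: Allergy, Anemia, Chills.
  Allergy also has parents Fatigue, Flu, Headache.
  parents(Anemia) \ {Cough} = {Allergy}.
  Chills's other parents are Anemia, Fever, Flu, Headache, Rash.
Excluding nodes already adjacent to Cough (Allergy, Anemia, Chills, Fatigue, Fever, Headache, Jaundice, Pallor, Rash), the co-parent-only contribution is {Flu}.

{Flu}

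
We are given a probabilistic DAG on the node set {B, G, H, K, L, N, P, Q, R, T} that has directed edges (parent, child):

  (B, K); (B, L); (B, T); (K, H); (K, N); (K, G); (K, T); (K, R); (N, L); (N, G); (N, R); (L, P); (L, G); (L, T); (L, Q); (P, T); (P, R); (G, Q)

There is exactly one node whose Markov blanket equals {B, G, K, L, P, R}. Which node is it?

N

The target node must have every member of {B, G, K, L, P, R} as a parent, child, or co-parent, and no others.
Parents of N: K; children: G, L, R; co-parents: B, K, L, P.
These exactly cover the given set, so the node is N.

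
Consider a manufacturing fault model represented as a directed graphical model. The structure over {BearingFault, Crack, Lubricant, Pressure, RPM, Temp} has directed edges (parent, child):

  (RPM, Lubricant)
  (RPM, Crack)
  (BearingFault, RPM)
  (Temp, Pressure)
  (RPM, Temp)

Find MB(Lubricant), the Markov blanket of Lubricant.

{RPM}

A node's Markov blanket = Pa ∪ Ch ∪ (parents of Ch other than the node itself).
Lubricant's parents: RPM.
Ch(Lubricant) = {}.
Lubricant has no children, so there are no co-parents.
Union: {RPM} ∪ {} ∪ {} = {RPM}.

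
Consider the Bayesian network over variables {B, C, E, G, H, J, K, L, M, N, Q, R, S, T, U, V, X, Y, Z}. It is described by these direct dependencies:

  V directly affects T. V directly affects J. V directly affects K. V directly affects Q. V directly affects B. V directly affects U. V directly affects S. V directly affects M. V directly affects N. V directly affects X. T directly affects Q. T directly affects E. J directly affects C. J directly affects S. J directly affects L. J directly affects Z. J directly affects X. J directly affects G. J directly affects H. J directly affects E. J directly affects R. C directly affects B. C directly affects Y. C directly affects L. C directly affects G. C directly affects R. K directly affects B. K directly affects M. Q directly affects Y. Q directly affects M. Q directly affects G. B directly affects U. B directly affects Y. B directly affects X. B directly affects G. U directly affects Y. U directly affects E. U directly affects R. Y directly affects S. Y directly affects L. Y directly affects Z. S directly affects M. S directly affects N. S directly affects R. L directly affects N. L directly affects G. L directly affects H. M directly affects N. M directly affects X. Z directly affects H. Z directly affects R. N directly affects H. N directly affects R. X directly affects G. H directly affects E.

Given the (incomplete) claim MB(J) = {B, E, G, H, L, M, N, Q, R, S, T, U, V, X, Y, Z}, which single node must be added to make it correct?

C

A node's Markov blanket = Pa ∪ Ch ∪ (parents of Ch other than the node itself).
J's parents: V.
Ch(J) = {C, E, G, H, L, R, S, X, Z}.
Other parents of J's children:
  C: no additional parents.
  S's other parents are V, Y.
  parents(L) \ {J} = {C, Y}.
  parents(Z) \ {J} = {Y}.
  X also has parents B, M, V.
  G's other parents are B, C, L, Q, X.
  H also has parents L, N, Z.
  E's other parents are H, T, U.
  R also has parents C, N, S, U, Z.
MB(J) = {B, C, E, G, H, L, M, N, Q, R, S, T, U, V, X, Y, Z}.
Comparing with the claimed set, C is missing.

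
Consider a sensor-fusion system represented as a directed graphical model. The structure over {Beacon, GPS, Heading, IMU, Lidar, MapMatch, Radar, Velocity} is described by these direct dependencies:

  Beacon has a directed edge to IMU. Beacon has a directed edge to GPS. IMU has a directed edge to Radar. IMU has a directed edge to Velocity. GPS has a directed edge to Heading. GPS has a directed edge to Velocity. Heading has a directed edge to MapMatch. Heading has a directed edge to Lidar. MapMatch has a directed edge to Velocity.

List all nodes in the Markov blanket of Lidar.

{Heading}

Pa(Lidar) = {Heading}.
Lidar has no children.
Lidar has no children, so there are no co-parents.
So the Markov blanket of Lidar is {Heading}.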